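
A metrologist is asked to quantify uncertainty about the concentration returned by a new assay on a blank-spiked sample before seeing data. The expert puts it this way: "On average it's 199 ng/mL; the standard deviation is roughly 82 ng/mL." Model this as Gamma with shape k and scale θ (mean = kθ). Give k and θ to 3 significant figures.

k ≈ 5.89, θ ≈ 33.8

For Gamma(k, scale θ): mean = kθ, variance = kθ², so CV = 1/√k.
CV = SD/mean = 82/199 = 0.4121, hence k = 1/CV² = 5.89.
Then θ = mean/k = 199/5.89 = 33.8.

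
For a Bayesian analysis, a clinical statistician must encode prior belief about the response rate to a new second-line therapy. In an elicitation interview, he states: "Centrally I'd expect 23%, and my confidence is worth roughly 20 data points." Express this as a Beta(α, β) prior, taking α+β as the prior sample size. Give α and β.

α = 4.6, β = 15.4

Under the effective-sample-size interpretation, Beta(α, β) has prior mean α/(α+β) and prior sample size α+β.
So α+β = 20 and α/(α+β) = 0.23, giving α = 0.23·20 = 4.6 and β = 20 − 4.6 = 15.4.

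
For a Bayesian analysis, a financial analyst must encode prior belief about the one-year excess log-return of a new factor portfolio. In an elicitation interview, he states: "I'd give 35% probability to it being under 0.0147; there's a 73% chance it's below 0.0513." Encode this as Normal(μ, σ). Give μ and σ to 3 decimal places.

For Normal(μ,σ), the p-quantile is μ + z_p·σ. Here z_{0.35} = -0.3853, z_{0.73} = 0.6128.
So 0.0147 = μ − 0.3853σ and 0.0513 = μ + 0.6128σ.
Subtracting: σ = (0.0513 − 0.0147)/(0.6128 − (-0.3853)) = 0.037.
Then μ = 0.0147 − (-0.3853)·0.037 = 0.029.

μ = 0.029, σ = 0.037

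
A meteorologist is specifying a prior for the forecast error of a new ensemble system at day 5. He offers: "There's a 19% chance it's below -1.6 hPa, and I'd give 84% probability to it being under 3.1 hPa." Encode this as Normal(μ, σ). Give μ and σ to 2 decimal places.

μ = 0.60, σ = 2.51

The p-quantile of Normal(μ,σ) is μ + z_p·σ, with z_{0.19} = -0.8779 and z_{0.84} = 0.9945.
Eliminate σ: μ = (z₂·x₁ − z₁·x₂)/(z₂ − z₁) = (0.9945·-1.6 − (-0.8779)·3.1)/1.872 = 0.60.
Then σ = (x₂ − x₁)/(z₂ − z₁) = (3.1 − -1.6)/1.872 = 2.51.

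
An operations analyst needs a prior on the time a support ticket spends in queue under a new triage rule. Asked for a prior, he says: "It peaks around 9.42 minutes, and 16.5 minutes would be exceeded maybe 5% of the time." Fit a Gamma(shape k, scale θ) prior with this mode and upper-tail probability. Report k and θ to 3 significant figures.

k ≈ 9.88, θ ≈ 1.06

Gamma(k,θ) with k>1 has mode (k−1)θ, so θ = 9.42/(k−1).
Need P(X < 16.5) = 0.95 with θ tied to k this way. Start at k = 2, θ = 9.42: P(X<16.5) ≈ 0.523.
Too low — raise k to concentrate. Iterating converges to k ≈ 9.88.
Then θ = 9.42/(9.88−1) ≈ 1.06.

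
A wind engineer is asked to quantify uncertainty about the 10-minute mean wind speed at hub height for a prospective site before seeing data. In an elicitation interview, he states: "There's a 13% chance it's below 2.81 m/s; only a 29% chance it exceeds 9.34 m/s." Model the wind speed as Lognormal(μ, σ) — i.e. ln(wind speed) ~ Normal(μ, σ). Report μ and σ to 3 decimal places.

If T ~ Lognormal(μ,σ) then ln T ~ Normal(μ,σ), so the p-quantile of ln T is μ + z_p·σ.
ln(2.81) = 1.033 and ln(9.34) = 2.234; z_{0.13} = -1.126, z_{0.71} = 0.5534.
σ = (2.234 − 1.033)/(0.5534 − (-1.126)) = 0.715.
μ = 1.033 − (-1.126)·0.715 = 1.839.

μ ≈ 1.839, σ ≈ 0.715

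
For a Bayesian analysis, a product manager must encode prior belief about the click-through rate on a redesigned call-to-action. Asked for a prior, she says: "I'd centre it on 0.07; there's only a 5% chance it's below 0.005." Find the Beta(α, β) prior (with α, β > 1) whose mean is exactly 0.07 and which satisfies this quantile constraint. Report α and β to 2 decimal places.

With mean 0.07 fixed, write α = 0.07s, β = 0.93s where s = α+β.
Need P(θ < 0.005) = 0.05 under Beta(0.07s, 0.93s). Normal approximation: (q−m)/√(m(1−m)/s) ≈ z_{0.05} = -1.64, so s ≈ 0.07·0.93·(-1.64)²/(0.005−0.07)² = 41.7.
At s = 41.7: P(θ<0.005) ≈ 0.001. Adjusting to match 0.05 gives s ≈ 15.99.
So α = 0.07·15.99 ≈ 1.12, β = 0.93·15.99 ≈ 14.87.

α ≈ 1.12, β ≈ 14.87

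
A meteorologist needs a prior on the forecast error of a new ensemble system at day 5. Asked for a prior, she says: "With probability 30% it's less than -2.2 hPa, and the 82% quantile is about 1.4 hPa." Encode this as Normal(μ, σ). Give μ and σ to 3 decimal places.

μ = -0.889, σ = 2.500

The p-quantile of Normal(μ,σ) is μ + z_p·σ, with z_{0.3} = -0.5244 and z_{0.82} = 0.9154.
Eliminate σ: μ = (z₂·x₁ − z₁·x₂)/(z₂ − z₁) = (0.9154·-2.2 − (-0.5244)·1.4)/1.44 = -0.889.
Then σ = (x₂ − x₁)/(z₂ − z₁) = (1.4 − -2.2)/1.44 = 2.500.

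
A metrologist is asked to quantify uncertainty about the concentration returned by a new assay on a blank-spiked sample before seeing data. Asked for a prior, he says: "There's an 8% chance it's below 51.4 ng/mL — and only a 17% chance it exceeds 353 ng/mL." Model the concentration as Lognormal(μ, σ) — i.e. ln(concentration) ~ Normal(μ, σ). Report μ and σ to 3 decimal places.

μ ≈ 5.087, σ ≈ 0.817

If T ~ Lognormal(μ,σ) then ln T ~ Normal(μ,σ), so the p-quantile of ln T is μ + z_p·σ.
ln(51.4) = 3.94 and ln(353) = 5.866; z_{0.08} = -1.405, z_{0.83} = 0.9542.
σ = (5.866 − 3.94)/(0.9542 − (-1.405)) = 0.817.
μ = 3.94 − (-1.405)·0.817 = 5.087.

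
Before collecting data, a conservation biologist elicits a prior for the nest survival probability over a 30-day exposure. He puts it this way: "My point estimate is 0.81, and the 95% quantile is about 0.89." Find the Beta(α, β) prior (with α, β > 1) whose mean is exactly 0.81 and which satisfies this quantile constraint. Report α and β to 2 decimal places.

With mean 0.81 fixed, write α = 0.81s, β = 0.19s where s = α+β.
Need P(θ < 0.89) = 0.95 under Beta(0.81s, 0.19s). Normal approximation: (q−m)/√(m(1−m)/s) ≈ z_{0.95} = 1.64, so s ≈ 0.81·0.19·(1.64)²/(0.89−0.81)² = 65.1.
At s = 65.1: P(θ<0.89) ≈ 0.966. Adjusting to match 0.95 gives s ≈ 54.10.
So α = 0.81·54.10 ≈ 43.82, β = 0.19·54.10 ≈ 10.28.

α ≈ 43.82, β ≈ 10.28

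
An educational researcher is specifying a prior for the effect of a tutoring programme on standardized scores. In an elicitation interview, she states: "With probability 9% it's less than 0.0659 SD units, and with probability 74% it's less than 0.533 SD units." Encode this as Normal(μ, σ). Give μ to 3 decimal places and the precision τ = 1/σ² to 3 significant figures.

For Normal(μ,σ), the p-quantile is μ + z_p·σ. Here z_{0.09} = -1.341, z_{0.74} = 0.6433.
So 0.0659 = μ − 1.341σ and 0.533 = μ + 0.6433σ.
Subtracting: σ = (0.533 − 0.0659)/(0.6433 − (-1.341)) = 0.235.
Then μ = 0.0659 − (-1.341)·0.235 = 0.382.
Precision τ = 1/σ² = 1/0.2354² = 18.

μ = 0.382, τ = 18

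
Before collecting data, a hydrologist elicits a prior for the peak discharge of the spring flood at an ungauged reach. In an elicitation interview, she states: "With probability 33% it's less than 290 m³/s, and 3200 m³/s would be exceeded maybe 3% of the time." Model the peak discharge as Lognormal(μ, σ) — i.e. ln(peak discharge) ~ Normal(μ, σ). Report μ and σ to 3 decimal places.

If T ~ Lognormal(μ,σ) then ln T ~ Normal(μ,σ), so the p-quantile of ln T is μ + z_p·σ.
ln(290) = 5.67 and ln(3200) = 8.071; z_{0.33} = -0.4399, z_{0.97} = 1.881.
σ = (8.071 − 5.67)/(1.881 − (-0.4399)) = 1.035.
μ = 5.67 − (-0.4399)·1.035 = 6.125.

μ ≈ 6.125, σ ≈ 1.035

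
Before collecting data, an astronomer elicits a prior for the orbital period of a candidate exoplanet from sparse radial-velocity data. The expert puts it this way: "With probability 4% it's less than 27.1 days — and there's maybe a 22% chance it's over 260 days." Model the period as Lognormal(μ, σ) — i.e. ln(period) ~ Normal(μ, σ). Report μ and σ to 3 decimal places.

μ ≈ 4.869, σ ≈ 0.896

If T ~ Lognormal(μ,σ) then ln T ~ Normal(μ,σ), so the p-quantile of ln T is μ + z_p·σ.
ln(27.1) = 3.3 and ln(260) = 5.561; z_{0.04} = -1.751, z_{0.78} = 0.7722.
σ = (5.561 − 3.3)/(0.7722 − (-1.751)) = 0.896.
μ = 3.3 − (-1.751)·0.896 = 4.869.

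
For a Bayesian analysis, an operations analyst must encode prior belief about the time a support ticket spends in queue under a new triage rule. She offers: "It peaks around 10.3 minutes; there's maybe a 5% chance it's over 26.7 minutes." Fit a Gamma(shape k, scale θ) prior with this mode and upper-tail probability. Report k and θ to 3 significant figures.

Gamma(k,θ) with k>1 has mode (k−1)θ, so θ = 10.3/(k−1).
Need P(X < 26.7) = 0.95 with θ tied to k this way. Start at k = 2, θ = 10.3: P(X<26.7) ≈ 0.731.
Too low — raise k to concentrate. Iterating converges to k ≈ 3.98.
Then θ = 10.3/(3.98−1) ≈ 3.46.

k ≈ 3.98, θ ≈ 3.46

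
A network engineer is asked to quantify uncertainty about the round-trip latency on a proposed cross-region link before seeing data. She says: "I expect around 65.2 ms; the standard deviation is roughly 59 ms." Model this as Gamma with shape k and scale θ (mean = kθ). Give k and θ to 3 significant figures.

For Gamma(k, scale θ): mean = kθ, variance = kθ², so CV = 1/√k.
CV = SD/mean = 59/65.2 = 0.9049, hence k = 1/CV² = 1.22.
Then θ = mean/k = 65.2/1.22 = 53.4.

k ≈ 1.22, θ ≈ 53.4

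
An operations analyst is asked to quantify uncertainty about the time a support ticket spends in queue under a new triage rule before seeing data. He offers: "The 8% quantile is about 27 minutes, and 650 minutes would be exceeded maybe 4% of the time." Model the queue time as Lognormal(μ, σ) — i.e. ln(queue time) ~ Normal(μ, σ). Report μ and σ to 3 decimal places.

μ ≈ 4.712, σ ≈ 1.008

If T ~ Lognormal(μ,σ) then ln T ~ Normal(μ,σ), so the p-quantile of ln T is μ + z_p·σ.
ln(27) = 3.296 and ln(650) = 6.477; z_{0.08} = -1.405, z_{0.96} = 1.751.
σ = (6.477 − 3.296)/(1.751 − (-1.405)) = 1.008.
μ = 3.296 − (-1.405)·1.008 = 4.712.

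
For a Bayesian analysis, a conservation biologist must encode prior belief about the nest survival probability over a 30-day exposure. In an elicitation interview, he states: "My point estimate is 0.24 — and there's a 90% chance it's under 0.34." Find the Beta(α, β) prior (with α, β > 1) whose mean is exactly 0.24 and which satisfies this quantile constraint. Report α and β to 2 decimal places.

With mean 0.24 fixed, write α = 0.24s, β = 0.76s where s = α+β.
Need P(θ < 0.34) = 0.9 under Beta(0.24s, 0.76s). Normal approximation: (q−m)/√(m(1−m)/s) ≈ z_{0.9} = 1.28, so s ≈ 0.24·0.76·(1.28)²/(0.34−0.24)² = 30.0.
At s = 30.0: P(θ<0.34) ≈ 0.895. Adjusting to match 0.9 gives s ≈ 31.51.
So α = 0.24·31.51 ≈ 7.56, β = 0.76·31.51 ≈ 23.95.

α ≈ 7.56, β ≈ 23.95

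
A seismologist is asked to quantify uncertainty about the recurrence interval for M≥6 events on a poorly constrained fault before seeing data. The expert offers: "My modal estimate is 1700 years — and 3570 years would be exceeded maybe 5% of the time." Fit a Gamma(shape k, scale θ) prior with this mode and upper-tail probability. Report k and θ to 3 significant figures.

Gamma(k,θ) with k>1 has mode (k−1)θ, so θ = 1700/(k−1).
Need P(X < 3570) = 0.95 with θ tied to k this way. Start at k = 2, θ = 1700: P(X<3570) ≈ 0.620.
Too low — raise k to concentrate. Iterating converges to k ≈ 6.02.
Then θ = 1700/(6.02−1) ≈ 339.

k ≈ 6.02, θ ≈ 339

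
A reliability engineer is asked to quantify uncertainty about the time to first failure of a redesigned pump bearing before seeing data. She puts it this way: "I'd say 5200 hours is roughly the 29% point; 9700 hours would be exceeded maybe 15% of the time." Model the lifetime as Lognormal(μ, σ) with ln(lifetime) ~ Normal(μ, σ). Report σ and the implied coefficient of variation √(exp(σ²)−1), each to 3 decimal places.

If T ~ Lognormal(μ,σ) then ln T ~ Normal(μ,σ), so the p-quantile of ln T is μ + z_p·σ.
ln(5200) = 8.556 and ln(9700) = 9.18; z_{0.29} = -0.5534, z_{0.85} = 1.036.
σ = (9.18 − 8.556)/(1.036 − (-0.5534)) = 0.392.
μ = 8.556 − (-0.5534)·0.392 = 8.773.
CV = √(exp(σ²)−1) = √(exp(0.1538)−1) = 0.408.

σ ≈ 0.392, CV ≈ 0.408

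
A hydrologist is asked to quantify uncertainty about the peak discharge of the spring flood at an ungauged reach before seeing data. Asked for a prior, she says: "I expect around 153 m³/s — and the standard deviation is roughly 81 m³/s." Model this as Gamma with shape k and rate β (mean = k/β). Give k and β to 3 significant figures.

k ≈ 3.57, β ≈ 0.0233

For Gamma(k, rate β): mean = k/β, variance = k/β², so CV = 1/√k.
CV = SD/mean = 81/153 = 0.5294, hence k = 1/CV² = 3.57.
Then β = k/mean = 3.57/153 = 0.0233.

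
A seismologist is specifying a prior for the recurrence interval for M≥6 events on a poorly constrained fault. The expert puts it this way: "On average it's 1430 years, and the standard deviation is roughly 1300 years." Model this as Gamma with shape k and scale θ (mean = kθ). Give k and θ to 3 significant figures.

k ≈ 1.21, θ ≈ 1180

For Gamma(k, scale θ): mean = kθ, variance = kθ², so CV = 1/√k.
CV = SD/mean = 1300/1430 = 0.9091, hence k = 1/CV² = 1.21.
Then θ = mean/k = 1430/1.21 = 1180.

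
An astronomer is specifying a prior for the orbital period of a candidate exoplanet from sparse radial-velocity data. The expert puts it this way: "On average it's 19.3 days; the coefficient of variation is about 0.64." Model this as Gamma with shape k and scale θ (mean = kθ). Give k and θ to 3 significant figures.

k ≈ 2.44, θ ≈ 7.91

For Gamma(k, scale θ): mean = kθ, variance = kθ², so CV = 1/√k.
CV = 0.64, hence k = 1/CV² = 2.44.
Then θ = mean/k = 19.3/2.44 = 7.91.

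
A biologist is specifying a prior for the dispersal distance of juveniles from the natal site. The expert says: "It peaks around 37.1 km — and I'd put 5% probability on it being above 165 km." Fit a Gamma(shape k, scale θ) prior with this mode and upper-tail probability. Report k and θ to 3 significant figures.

Gamma(k,θ) with k>1 has mode (k−1)θ, so θ = 37.1/(k−1).
Need P(X < 165) = 0.95 with θ tied to k this way. Start at k = 2, θ = 37.1: P(X<165) ≈ 0.936.
Too low — raise k to concentrate. Iterating converges to k ≈ 2.1.
Then θ = 37.1/(2.1−1) ≈ 33.6.

k ≈ 2.1, θ ≈ 33.6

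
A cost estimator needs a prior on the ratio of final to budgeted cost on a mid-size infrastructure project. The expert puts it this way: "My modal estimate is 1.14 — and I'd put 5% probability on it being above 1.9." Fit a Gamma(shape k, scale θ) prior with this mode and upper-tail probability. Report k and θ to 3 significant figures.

k ≈ 11.7, θ ≈ 0.107

Gamma(k,θ) with k>1 has mode (k−1)θ, so θ = 1.14/(k−1).
Need P(X < 1.9) = 0.95 with θ tied to k this way. Start at k = 2, θ = 1.14: P(X<1.9) ≈ 0.496.
Too low — raise k to concentrate. Iterating converges to k ≈ 11.7.
Then θ = 1.14/(11.7−1) ≈ 0.107.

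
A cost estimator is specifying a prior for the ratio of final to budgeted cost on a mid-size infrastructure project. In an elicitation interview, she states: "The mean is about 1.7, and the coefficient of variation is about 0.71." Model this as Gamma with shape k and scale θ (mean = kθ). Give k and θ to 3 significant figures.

k ≈ 1.98, θ ≈ 0.857

For Gamma(k, scale θ): mean = kθ, variance = kθ², so CV = 1/√k.
CV = 0.71, hence k = 1/CV² = 1.98.
Then θ = mean/k = 1.7/1.98 = 0.857.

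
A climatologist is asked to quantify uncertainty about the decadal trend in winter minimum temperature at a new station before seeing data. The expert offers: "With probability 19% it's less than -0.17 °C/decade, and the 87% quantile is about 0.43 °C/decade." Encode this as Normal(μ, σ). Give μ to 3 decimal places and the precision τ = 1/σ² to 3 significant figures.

For Normal(μ,σ), the p-quantile is μ + z_p·σ. Here z_{0.19} = -0.8779, z_{0.87} = 1.126.
So -0.17 = μ − 0.8779σ and 0.43 = μ + 1.126σ.
Subtracting: σ = (0.43 − -0.17)/(1.126 − (-0.8779)) = 0.299.
Then μ = -0.17 − (-0.8779)·0.299 = 0.093.
Precision τ = 1/σ² = 1/0.2994² = 11.2.

μ = 0.093, τ = 11.2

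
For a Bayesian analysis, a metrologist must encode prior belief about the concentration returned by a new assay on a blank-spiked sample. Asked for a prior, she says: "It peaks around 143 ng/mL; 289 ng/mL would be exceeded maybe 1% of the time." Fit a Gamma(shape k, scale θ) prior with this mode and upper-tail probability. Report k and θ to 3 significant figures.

Gamma(k,θ) with k>1 has mode (k−1)θ, so θ = 143/(k−1).
Need P(X < 289) = 0.99 with θ tied to k this way. Start at k = 2, θ = 143: P(X<289) ≈ 0.600.
Too low — raise k to concentrate. Iterating converges to k ≈ 10.9.
Then θ = 143/(10.9−1) ≈ 14.4.

k ≈ 10.9, θ ≈ 14.4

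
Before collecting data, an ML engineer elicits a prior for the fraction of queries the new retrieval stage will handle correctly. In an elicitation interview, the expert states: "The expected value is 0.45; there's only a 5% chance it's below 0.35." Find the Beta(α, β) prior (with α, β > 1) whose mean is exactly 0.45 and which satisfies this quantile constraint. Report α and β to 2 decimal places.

With mean 0.45 fixed, write α = 0.45s, β = 0.55s where s = α+β.
Need P(θ < 0.35) = 0.05 under Beta(0.45s, 0.55s). Normal approximation: (q−m)/√(m(1−m)/s) ≈ z_{0.05} = -1.64, so s ≈ 0.45·0.55·(-1.64)²/(0.35−0.45)² = 67.0.
At s = 67.0: P(θ<0.35) ≈ 0.047. Adjusting to match 0.05 gives s ≈ 64.92.
So α = 0.45·64.92 ≈ 29.21, β = 0.55·64.92 ≈ 35.71.

α ≈ 29.21, β ≈ 35.71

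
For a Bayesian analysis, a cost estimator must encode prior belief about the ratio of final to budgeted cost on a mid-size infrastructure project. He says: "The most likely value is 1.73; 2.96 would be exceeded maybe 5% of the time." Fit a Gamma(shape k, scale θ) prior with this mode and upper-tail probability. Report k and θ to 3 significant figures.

k ≈ 10.7, θ ≈ 0.179

Gamma(k,θ) with k>1 has mode (k−1)θ, so θ = 1.73/(k−1).
Need P(X < 2.96) = 0.95 with θ tied to k this way. Start at k = 2, θ = 1.73: P(X<2.96) ≈ 0.510.
Too low — raise k to concentrate. Iterating converges to k ≈ 10.7.
Then θ = 1.73/(10.7−1) ≈ 0.179.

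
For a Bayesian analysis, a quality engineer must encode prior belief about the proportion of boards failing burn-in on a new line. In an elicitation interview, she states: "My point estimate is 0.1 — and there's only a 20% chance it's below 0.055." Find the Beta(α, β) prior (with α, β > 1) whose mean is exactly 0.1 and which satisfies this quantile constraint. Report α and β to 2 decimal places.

α ≈ 3.23, β ≈ 29.06

With mean 0.1 fixed, write α = 0.1s, β = 0.9s where s = α+β.
Need P(θ < 0.055) = 0.2 under Beta(0.1s, 0.9s). Normal approximation: (q−m)/√(m(1−m)/s) ≈ z_{0.2} = -0.842, so s ≈ 0.1·0.9·(-0.842)²/(0.055−0.1)² = 31.5.
At s = 31.5: P(θ<0.055) ≈ 0.204. Adjusting to match 0.2 gives s ≈ 32.29.
So α = 0.1·32.29 ≈ 3.23, β = 0.9·32.29 ≈ 29.06.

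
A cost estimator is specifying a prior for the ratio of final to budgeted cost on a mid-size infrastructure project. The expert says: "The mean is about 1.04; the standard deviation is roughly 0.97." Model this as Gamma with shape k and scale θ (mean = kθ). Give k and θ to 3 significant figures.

For Gamma(k, scale θ): mean = kθ, variance = kθ², so CV = 1/√k.
CV = SD/mean = 0.97/1.04 = 0.9327, hence k = 1/CV² = 1.15.
Then θ = mean/k = 1.04/1.15 = 0.905.

k ≈ 1.15, θ ≈ 0.905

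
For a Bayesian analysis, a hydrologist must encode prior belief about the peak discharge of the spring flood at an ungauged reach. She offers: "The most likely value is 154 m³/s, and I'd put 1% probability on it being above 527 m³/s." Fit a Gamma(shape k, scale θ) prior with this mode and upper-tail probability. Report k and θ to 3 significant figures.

Gamma(k,θ) with k>1 has mode (k−1)θ, so θ = 154/(k−1).
Need P(X < 527) = 0.99 with θ tied to k this way. Start at k = 2, θ = 154: P(X<527) ≈ 0.856.
Too low — raise k to concentrate. Iterating converges to k ≈ 3.88.
Then θ = 154/(3.88−1) ≈ 53.5.

k ≈ 3.88, θ ≈ 53.5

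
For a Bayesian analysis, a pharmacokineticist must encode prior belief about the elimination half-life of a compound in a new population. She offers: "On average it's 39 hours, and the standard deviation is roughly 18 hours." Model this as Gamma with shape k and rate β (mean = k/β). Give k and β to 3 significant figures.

For Gamma(k, rate β): mean = k/β, variance = k/β², so CV = 1/√k.
CV = SD/mean = 18/39 = 0.4615, hence k = 1/CV² = 4.69.
Then β = k/mean = 4.69/39 = 0.12.

k ≈ 4.69, β ≈ 0.12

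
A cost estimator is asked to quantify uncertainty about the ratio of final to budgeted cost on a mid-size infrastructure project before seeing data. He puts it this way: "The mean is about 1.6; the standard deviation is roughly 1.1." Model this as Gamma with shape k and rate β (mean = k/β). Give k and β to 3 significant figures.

k ≈ 2.12, β ≈ 1.32

For Gamma(k, rate β): mean = k/β, variance = k/β², so CV = 1/√k.
CV = SD/mean = 1.1/1.6 = 0.6875, hence k = 1/CV² = 2.12.
Then β = k/mean = 2.12/1.6 = 1.32.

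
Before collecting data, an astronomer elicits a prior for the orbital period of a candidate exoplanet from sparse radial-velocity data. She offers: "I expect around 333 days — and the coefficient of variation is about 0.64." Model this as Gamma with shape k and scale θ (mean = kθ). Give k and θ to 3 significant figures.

k ≈ 2.44, θ ≈ 136

For Gamma(k, scale θ): mean = kθ, variance = kθ², so CV = 1/√k.
CV = 0.64, hence k = 1/CV² = 2.44.
Then θ = mean/k = 333/2.44 = 136.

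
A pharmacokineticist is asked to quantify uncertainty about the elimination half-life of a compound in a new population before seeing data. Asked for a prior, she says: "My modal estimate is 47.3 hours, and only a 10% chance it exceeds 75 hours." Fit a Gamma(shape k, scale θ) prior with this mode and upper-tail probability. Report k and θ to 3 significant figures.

Gamma(k,θ) with k>1 has mode (k−1)θ, so θ = 47.3/(k−1).
Need P(X < 75) = 0.9 with θ tied to k this way. Start at k = 2, θ = 47.3: P(X<75) ≈ 0.470.
Too low — raise k to concentrate. Iterating converges to k ≈ 9.83.
Then θ = 47.3/(9.83−1) ≈ 5.36.

k ≈ 9.83, θ ≈ 5.36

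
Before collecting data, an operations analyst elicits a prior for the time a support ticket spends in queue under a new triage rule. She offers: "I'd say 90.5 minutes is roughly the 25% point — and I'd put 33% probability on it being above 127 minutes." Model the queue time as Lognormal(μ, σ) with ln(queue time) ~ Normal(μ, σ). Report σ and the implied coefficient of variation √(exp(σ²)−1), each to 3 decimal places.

σ ≈ 0.304, CV ≈ 0.311

If T ~ Lognormal(μ,σ) then ln T ~ Normal(μ,σ), so the p-quantile of ln T is μ + z_p·σ.
ln(90.5) = 4.505 and ln(127) = 4.844; z_{0.25} = -0.6745, z_{0.67} = 0.4399.
σ = (4.844 − 4.505)/(0.4399 − (-0.6745)) = 0.304.
μ = 4.505 − (-0.6745)·0.304 = 4.710.
CV = √(exp(σ²)−1) = √(exp(0.0924)−1) = 0.311.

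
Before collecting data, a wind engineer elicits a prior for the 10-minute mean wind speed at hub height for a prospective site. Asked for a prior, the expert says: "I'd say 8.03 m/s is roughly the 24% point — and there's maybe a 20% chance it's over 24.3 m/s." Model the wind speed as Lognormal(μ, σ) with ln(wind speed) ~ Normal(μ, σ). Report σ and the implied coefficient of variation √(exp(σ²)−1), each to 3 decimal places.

σ ≈ 0.715, CV ≈ 0.817

If T ~ Lognormal(μ,σ) then ln T ~ Normal(μ,σ), so the p-quantile of ln T is μ + z_p·σ.
ln(8.03) = 2.083 and ln(24.3) = 3.19; z_{0.24} = -0.7063, z_{0.8} = 0.8416.
σ = (3.19 − 2.083)/(0.8416 − (-0.7063)) = 0.715.
μ = 2.083 − (-0.7063)·0.715 = 2.588.
CV = √(exp(σ²)−1) = √(exp(0.5117)−1) = 0.817.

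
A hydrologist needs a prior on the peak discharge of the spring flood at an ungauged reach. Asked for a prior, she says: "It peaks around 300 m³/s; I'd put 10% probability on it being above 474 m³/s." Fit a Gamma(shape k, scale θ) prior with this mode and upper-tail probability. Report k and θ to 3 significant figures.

k ≈ 9.96, θ ≈ 33.5

Gamma(k,θ) with k>1 has mode (k−1)θ, so θ = 300/(k−1).
Need P(X < 474) = 0.9 with θ tied to k this way. Start at k = 2, θ = 300: P(X<474) ≈ 0.469.
Too low — raise k to concentrate. Iterating converges to k ≈ 9.96.
Then θ = 300/(9.96−1) ≈ 33.5.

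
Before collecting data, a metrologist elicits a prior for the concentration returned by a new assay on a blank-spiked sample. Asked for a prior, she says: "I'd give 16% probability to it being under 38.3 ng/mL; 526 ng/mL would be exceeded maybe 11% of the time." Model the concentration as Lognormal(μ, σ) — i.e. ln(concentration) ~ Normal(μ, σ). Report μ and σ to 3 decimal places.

μ ≈ 4.819, σ ≈ 1.180

If T ~ Lognormal(μ,σ) then ln T ~ Normal(μ,σ), so the p-quantile of ln T is μ + z_p·σ.
ln(38.3) = 3.645 and ln(526) = 6.265; z_{0.16} = -0.9945, z_{0.89} = 1.227.
σ = (6.265 − 3.645)/(1.227 − (-0.9945)) = 1.180.
μ = 3.645 − (-0.9945)·1.180 = 4.819.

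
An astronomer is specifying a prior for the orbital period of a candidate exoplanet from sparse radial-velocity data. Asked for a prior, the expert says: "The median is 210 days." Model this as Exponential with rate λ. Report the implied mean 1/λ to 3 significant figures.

mean ≈ 303 days

Exponential median = ln 2 / λ, so λ = ln 2 / 210.0 = 0.0033.
Mean = 1/λ = 303 days.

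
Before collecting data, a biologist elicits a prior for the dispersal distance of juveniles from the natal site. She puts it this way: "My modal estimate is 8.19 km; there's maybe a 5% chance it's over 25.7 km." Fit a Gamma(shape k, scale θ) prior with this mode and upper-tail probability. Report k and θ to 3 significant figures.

Gamma(k,θ) with k>1 has mode (k−1)θ, so θ = 8.19/(k−1).
Need P(X < 25.7) = 0.95 with θ tied to k this way. Start at k = 2, θ = 8.19: P(X<25.7) ≈ 0.821.
Too low — raise k to concentrate. Iterating converges to k ≈ 3.01.
Then θ = 8.19/(3.01−1) ≈ 4.07.

k ≈ 3.01, θ ≈ 4.07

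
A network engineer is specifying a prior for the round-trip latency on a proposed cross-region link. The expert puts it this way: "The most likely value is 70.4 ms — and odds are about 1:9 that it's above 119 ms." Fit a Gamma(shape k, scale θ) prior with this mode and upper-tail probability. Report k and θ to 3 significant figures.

Gamma(k,θ) with k>1 has mode (k−1)θ, so θ = 70.4/(k−1).
Need P(X < 119) = 0.9 with θ tied to k this way. Start at k = 2, θ = 70.4: P(X<119) ≈ 0.504.
Too low — raise k to concentrate. Iterating converges to k ≈ 7.87.
Then θ = 70.4/(7.87−1) ≈ 10.3.

k ≈ 7.87, θ ≈ 10.3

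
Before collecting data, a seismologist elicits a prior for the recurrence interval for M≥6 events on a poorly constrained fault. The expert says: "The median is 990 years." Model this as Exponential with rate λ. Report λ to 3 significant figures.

λ ≈ 0.0007

Exponential median = ln 2 / λ, so λ = ln 2 / 990.0 = 0.0007.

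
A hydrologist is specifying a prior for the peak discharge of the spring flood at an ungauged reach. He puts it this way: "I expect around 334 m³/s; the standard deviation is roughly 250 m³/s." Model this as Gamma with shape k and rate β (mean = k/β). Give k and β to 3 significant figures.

For Gamma(k, rate β): mean = k/β, variance = k/β², so CV = 1/√k.
CV = SD/mean = 250/334 = 0.7485, hence k = 1/CV² = 1.78.
Then β = k/mean = 1.78/334 = 0.00534.

k ≈ 1.78, β ≈ 0.00534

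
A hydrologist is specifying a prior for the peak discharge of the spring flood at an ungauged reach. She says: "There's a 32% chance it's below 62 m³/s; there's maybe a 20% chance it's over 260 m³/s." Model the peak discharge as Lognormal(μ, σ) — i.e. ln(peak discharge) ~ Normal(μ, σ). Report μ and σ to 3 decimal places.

If T ~ Lognormal(μ,σ) then ln T ~ Normal(μ,σ), so the p-quantile of ln T is μ + z_p·σ.
ln(62) = 4.127 and ln(260) = 5.561; z_{0.32} = -0.4677, z_{0.8} = 0.8416.
σ = (5.561 − 4.127)/(0.8416 − (-0.4677)) = 1.095.
μ = 4.127 − (-0.4677)·1.095 = 4.639.

μ ≈ 4.639, σ ≈ 1.095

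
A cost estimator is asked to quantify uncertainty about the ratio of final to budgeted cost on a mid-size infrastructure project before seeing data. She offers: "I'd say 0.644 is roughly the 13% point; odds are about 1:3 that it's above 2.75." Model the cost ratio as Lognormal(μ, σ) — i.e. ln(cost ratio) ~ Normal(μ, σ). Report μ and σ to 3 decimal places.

μ ≈ 0.468, σ ≈ 0.806

If T ~ Lognormal(μ,σ) then ln T ~ Normal(μ,σ), so the p-quantile of ln T is μ + z_p·σ.
ln(0.644) = -0.4401 and ln(2.75) = 1.012; z_{0.13} = -1.126, z_{0.75} = 0.6745.
σ = (1.012 − -0.4401)/(0.6745 − (-1.126)) = 0.806.
μ = -0.4401 − (-1.126)·0.806 = 0.468.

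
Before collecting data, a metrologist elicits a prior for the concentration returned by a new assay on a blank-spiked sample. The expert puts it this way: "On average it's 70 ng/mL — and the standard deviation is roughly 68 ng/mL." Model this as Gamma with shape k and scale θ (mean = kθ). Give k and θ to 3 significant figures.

For Gamma(k, scale θ): mean = kθ, variance = kθ², so CV = 1/√k.
CV = SD/mean = 68/70 = 0.9714, hence k = 1/CV² = 1.06.
Then θ = mean/k = 70/1.06 = 66.1.

k ≈ 1.06, θ ≈ 66.1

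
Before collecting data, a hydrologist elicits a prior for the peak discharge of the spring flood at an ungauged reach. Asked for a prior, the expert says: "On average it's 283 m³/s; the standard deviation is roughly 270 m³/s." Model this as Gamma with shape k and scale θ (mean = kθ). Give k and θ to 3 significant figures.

k ≈ 1.1, θ ≈ 258

For Gamma(k, scale θ): mean = kθ, variance = kθ², so CV = 1/√k.
CV = SD/mean = 270/283 = 0.9541, hence k = 1/CV² = 1.1.
Then θ = mean/k = 283/1.1 = 258.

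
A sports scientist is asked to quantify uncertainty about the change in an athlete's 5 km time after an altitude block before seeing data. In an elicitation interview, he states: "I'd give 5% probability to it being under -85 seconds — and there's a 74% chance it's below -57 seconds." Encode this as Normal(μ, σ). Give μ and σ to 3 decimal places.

The p-quantile of Normal(μ,σ) is μ + z_p·σ, with z_{0.05} = -1.645 and z_{0.74} = 0.6433.
Eliminate σ: μ = (z₂·x₁ − z₁·x₂)/(z₂ − z₁) = (0.6433·-85 − (-1.645)·-57)/2.288 = -64.872.
Then σ = (x₂ − x₁)/(z₂ − z₁) = (-57 − -85)/2.288 = 12.237.

μ = -64.872, σ = 12.237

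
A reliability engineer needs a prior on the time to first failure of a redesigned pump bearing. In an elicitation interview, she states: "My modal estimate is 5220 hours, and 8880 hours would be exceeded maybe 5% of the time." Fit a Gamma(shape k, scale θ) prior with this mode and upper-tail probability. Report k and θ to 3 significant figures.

Gamma(k,θ) with k>1 has mode (k−1)θ, so θ = 5220/(k−1).
Need P(X < 8880) = 0.95 with θ tied to k this way. Start at k = 2, θ = 5220: P(X<8880) ≈ 0.507.
Too low — raise k to concentrate. Iterating converges to k ≈ 10.9.
Then θ = 5220/(10.9−1) ≈ 528.

k ≈ 10.9, θ ≈ 528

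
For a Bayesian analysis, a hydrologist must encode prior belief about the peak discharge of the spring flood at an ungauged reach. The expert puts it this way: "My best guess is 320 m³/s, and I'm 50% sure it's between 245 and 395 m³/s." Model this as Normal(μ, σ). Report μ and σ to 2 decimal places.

μ = 320.00, σ = 111.20

A symmetric 50% interval runs μ ± z·σ with z = 0.6745.
Half-width = 75, so σ = 75/0.6745 = 111.20.
μ is the stated best guess, 320.00.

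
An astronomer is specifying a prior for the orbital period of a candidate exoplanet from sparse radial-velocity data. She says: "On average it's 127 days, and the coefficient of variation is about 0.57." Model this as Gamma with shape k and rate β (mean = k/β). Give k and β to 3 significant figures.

For Gamma(k, rate β): mean = k/β, variance = k/β², so CV = 1/√k.
CV = 0.57, hence k = 1/CV² = 3.08.
Then β = k/mean = 3.08/127 = 0.0242.

k ≈ 3.08, β ≈ 0.0242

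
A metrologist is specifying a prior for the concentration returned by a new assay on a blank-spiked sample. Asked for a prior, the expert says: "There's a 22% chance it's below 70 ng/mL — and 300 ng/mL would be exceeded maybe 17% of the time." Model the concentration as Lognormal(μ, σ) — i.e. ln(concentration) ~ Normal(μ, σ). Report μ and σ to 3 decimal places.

If T ~ Lognormal(μ,σ) then ln T ~ Normal(μ,σ), so the p-quantile of ln T is μ + z_p·σ.
ln(70) = 4.248 and ln(300) = 5.704; z_{0.22} = -0.7722, z_{0.83} = 0.9542.
σ = (5.704 − 4.248)/(0.9542 − (-0.7722)) = 0.843.
μ = 4.248 − (-0.7722)·0.843 = 4.899.

μ ≈ 4.899, σ ≈ 0.843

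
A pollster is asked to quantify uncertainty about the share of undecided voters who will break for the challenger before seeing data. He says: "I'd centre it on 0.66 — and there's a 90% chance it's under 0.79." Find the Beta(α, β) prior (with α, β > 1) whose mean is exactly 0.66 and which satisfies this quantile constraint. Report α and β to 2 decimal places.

α ≈ 13.30, β ≈ 6.85

With mean 0.66 fixed, write α = 0.66s, β = 0.34s where s = α+β.
Need P(θ < 0.79) = 0.9 under Beta(0.66s, 0.34s). Normal approximation: (q−m)/√(m(1−m)/s) ≈ z_{0.9} = 1.28, so s ≈ 0.66·0.34·(1.28)²/(0.79−0.66)² = 21.8.
At s = 21.8: P(θ<0.79) ≈ 0.910. Adjusting to match 0.9 gives s ≈ 20.15.
So α = 0.66·20.15 ≈ 13.30, β = 0.34·20.15 ≈ 6.85.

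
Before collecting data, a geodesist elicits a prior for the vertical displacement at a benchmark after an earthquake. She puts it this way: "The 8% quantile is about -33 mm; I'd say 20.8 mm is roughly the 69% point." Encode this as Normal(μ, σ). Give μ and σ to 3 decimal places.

The p-quantile of Normal(μ,σ) is μ + z_p·σ, with z_{0.08} = -1.405 and z_{0.69} = 0.4959.
Eliminate σ: μ = (z₂·x₁ − z₁·x₂)/(z₂ − z₁) = (0.4959·-33 − (-1.405)·20.8)/1.901 = 6.766.
Then σ = (x₂ − x₁)/(z₂ − z₁) = (20.8 − -33)/1.901 = 28.302.

μ = 6.766, σ = 28.302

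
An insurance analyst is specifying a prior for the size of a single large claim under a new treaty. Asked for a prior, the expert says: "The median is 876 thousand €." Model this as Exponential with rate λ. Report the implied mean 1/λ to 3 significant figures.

Exponential median = ln 2 / λ, so λ = ln 2 / 876.0 = 0.000791.
Mean = 1/λ = 1260 thousand €.

mean ≈ 1260 thousand €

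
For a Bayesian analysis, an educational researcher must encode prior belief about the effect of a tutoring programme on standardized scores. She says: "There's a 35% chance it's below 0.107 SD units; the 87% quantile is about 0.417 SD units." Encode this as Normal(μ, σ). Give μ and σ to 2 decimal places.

For Normal(μ,σ), the p-quantile is μ + z_p·σ. Here z_{0.35} = -0.3853, z_{0.87} = 1.126.
So 0.107 = μ − 0.3853σ and 0.417 = μ + 1.126σ.
Subtracting: σ = (0.417 − 0.107)/(1.126 − (-0.3853)) = 0.21.
Then μ = 0.107 − (-0.3853)·0.21 = 0.19.

μ = 0.19, σ = 0.21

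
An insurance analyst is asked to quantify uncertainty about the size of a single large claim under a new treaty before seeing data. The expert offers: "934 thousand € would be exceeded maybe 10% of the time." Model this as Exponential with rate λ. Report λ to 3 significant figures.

P(T > 934.0) = e^(−λ·934.0) = 0.1, so λ = −ln(0.1)/934.0 = 0.00247.

λ ≈ 0.00247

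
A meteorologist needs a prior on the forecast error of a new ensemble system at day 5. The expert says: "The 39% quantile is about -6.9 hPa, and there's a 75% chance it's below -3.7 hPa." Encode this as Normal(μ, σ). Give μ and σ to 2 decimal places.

For Normal(μ,σ), the p-quantile is μ + z_p·σ. Here z_{0.39} = -0.2793, z_{0.75} = 0.6745.
So -6.9 = μ − 0.2793σ and -3.7 = μ + 0.6745σ.
Subtracting: σ = (-3.7 − -6.9)/(0.6745 − (-0.2793)) = 3.35.
Then μ = -6.9 − (-0.2793)·3.35 = -5.96.

μ = -5.96, σ = 3.35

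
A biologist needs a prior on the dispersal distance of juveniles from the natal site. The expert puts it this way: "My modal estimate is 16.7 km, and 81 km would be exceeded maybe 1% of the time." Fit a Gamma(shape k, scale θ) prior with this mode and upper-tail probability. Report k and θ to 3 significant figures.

Gamma(k,θ) with k>1 has mode (k−1)θ, so θ = 16.7/(k−1).
Need P(X < 81) = 0.99 with θ tied to k this way. Start at k = 2, θ = 16.7: P(X<81) ≈ 0.954.
Too low — raise k to concentrate. Iterating converges to k ≈ 2.59.
Then θ = 16.7/(2.59−1) ≈ 10.5.

k ≈ 2.59, θ ≈ 10.5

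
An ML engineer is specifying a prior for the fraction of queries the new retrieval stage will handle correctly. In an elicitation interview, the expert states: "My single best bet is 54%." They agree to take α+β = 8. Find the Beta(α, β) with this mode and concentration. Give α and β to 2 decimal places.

α = 4.24, β = 3.76

For α,β > 1 the Beta mode is (α−1)/(α+β−2). With α+β = 8, the mode is (α−1)/6.
Set (α−1)/6 = 0.54 → α = 1 + 0.54·6 = 4.24.
β = 8 − α = 3.76.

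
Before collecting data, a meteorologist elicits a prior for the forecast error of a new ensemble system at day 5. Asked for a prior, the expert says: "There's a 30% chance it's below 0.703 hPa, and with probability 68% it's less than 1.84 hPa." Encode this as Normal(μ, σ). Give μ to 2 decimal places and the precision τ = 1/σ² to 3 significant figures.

The p-quantile of Normal(μ,σ) is μ + z_p·σ, with z_{0.3} = -0.5244 and z_{0.68} = 0.4677.
Eliminate σ: μ = (z₂·x₁ − z₁·x₂)/(z₂ − z₁) = (0.4677·0.703 − (-0.5244)·1.84)/0.9921 = 1.30.
Then σ = (x₂ − x₁)/(z₂ − z₁) = (1.84 − 0.703)/0.9921 = 1.15.
Precision τ = 1/σ² = 1/1.146² = 0.761.

μ = 1.30, τ = 0.761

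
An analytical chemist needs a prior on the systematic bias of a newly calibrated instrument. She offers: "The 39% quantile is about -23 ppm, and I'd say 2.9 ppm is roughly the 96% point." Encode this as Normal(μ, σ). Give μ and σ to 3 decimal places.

For Normal(μ,σ), the p-quantile is μ + z_p·σ. Here z_{0.39} = -0.2793, z_{0.96} = 1.751.
So -23 = μ − 0.2793σ and 2.9 = μ + 1.751σ.
Subtracting: σ = (2.9 − -23)/(1.751 − (-0.2793)) = 12.759.
Then μ = -23 − (-0.2793)·12.759 = -19.436.

μ = -19.436, σ = 12.759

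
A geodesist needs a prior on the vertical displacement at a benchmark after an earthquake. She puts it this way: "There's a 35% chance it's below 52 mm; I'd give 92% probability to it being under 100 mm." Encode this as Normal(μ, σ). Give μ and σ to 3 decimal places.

The p-quantile of Normal(μ,σ) is μ + z_p·σ, with z_{0.35} = -0.3853 and z_{0.92} = 1.405.
Eliminate σ: μ = (z₂·x₁ − z₁·x₂)/(z₂ − z₁) = (1.405·52 − (-0.3853)·100)/1.79 = 62.330.
Then σ = (x₂ − x₁)/(z₂ − z₁) = (100 − 52)/1.79 = 26.810.

μ = 62.330, σ = 26.810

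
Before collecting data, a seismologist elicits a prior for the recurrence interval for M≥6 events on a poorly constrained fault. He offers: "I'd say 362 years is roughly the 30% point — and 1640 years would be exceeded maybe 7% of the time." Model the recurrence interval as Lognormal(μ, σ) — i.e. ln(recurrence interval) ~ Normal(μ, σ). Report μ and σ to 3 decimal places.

If T ~ Lognormal(μ,σ) then ln T ~ Normal(μ,σ), so the p-quantile of ln T is μ + z_p·σ.
ln(362) = 5.892 and ln(1640) = 7.402; z_{0.3} = -0.5244, z_{0.93} = 1.476.
σ = (7.402 − 5.892)/(1.476 − (-0.5244)) = 0.755.
μ = 5.892 − (-0.5244)·0.755 = 6.288.

μ ≈ 6.288, σ ≈ 0.755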